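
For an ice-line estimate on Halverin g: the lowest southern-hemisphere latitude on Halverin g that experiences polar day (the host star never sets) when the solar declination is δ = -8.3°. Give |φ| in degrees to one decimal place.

|φ| = 81.7°

Polar day requires cos H₀ = −tan φ tan δ ≤ −1, i.e. tan φ tan δ ≥ 1.
The boundary is |tan φ| · |tan δ| = 1, so |φ| = 90° − |δ| = 90° − 8.3° = 81.7° in the southern hemisphere.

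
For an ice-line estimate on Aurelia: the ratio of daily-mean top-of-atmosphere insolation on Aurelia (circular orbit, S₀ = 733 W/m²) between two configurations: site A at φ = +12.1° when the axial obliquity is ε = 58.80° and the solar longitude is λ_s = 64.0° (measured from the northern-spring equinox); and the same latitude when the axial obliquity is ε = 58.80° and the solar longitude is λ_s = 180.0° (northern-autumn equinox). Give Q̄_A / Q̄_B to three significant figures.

Q̄_A / Q̄_B ≈ 0.920

— Configuration A (φ=+12.1°):
Solar declination: sin δ = sin ε · sin λ_s = sin 58.80° × sin 64.0° = 0.76880, so δ = +50.246°.
cos H₀ = −tan(+12.1°) tan(+50.246°) = -0.2577, H₀ = 1.8315 rad.
Bracket: H₀ sin φ sin δ + cos φ cos δ sin H₀ = 1.8315×0.20962×0.76880 + 0.97778×0.63949×0.96622 = 0.295157 + 0.604159 = 0.899316.
Q̄ = (S₀/π) × [bracket] = (733/π) × 0.899316 = 209.83 W/m².
— Configuration B (φ=+12.1°):
Solar declination: sin δ = sin ε · sin λ_s = sin 58.80° × sin 180.0° = 0.00000, so δ = +0.000°.
cos H₀ = −tan(+12.1°) tan(+0.000°) = -0.0000, H₀ = 1.5708 rad.
Bracket: H₀ sin φ sin δ + cos φ cos δ sin H₀ = 1.5708×0.20962×0.00000 + 0.97778×1.00000×1.00000 = 0.000000 + 0.977780 = 0.977780.
Q̄ = (S₀/π) × [bracket] = (733/π) × 0.977780 = 228.14 W/m².
Ratio Q̄_A / Q̄_B = 209.83 / 228.14 = 0.9197.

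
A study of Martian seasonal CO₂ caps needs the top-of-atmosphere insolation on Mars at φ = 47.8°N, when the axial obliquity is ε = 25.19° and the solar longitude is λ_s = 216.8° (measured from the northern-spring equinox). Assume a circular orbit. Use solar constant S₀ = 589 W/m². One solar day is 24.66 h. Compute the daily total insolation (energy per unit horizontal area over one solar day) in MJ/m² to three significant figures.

Solar declination: sin δ = sin ε · sin λ_s = sin 25.19° × sin 216.8° = -0.25496, so δ = -14.771°.
cos H₀ = −tan(+47.8°) tan(-14.771°) = 0.2908, H₀ = 1.2757 rad.
Bracket: H₀ sin φ sin δ + cos φ cos δ sin H₀ = 1.2757×0.74080×-0.25496 + 0.67172×0.96695×0.95679 = -0.240947 + 0.621454 = 0.380507.
Q̄ = (S₀/π) × [bracket] = (589/π) × 0.380507 = 71.339 W/m².
Daily total = Q̄ × 24.66 h × 3600 s/h = 71.339 × 24.66 × 3600 / 10⁶ = 6.333 MJ/m².

6.33 MJ/m²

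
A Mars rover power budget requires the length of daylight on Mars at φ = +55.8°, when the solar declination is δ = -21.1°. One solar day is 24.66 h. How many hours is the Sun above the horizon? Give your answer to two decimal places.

cos H₀ = −tan φ · tan δ = −tan(+55.8°) × tan(-21.100°) = 0.5678, so H₀ = 0.9670 rad = 55.40°.
Daylight = 2H₀/(2π) × 24.66 h = (0.9670/π) × 24.66 = 7.59 h.

7.59 h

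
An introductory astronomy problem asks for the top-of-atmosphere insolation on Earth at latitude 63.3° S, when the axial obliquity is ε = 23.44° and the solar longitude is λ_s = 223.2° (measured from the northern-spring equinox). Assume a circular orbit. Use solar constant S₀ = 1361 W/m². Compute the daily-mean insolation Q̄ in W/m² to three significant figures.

Solar declination: sin δ = sin ε · sin λ_s = sin 23.44° × sin 223.2° = -0.27230, so δ = -15.801°.
cos H₀ = −tan(-63.3°) tan(-15.801°) = -0.5627, H₀ = 2.1684 rad.
Bracket: H₀ sin φ sin δ + cos φ cos δ sin H₀ = 2.1684×-0.89337×-0.27230 + 0.44932×0.96221×0.82667 = 0.527495 + 0.357403 = 0.884898.
Q̄ = (S₀/π) × [bracket] = (1361/π) × 0.884898 = 383.4 W/m².

Q̄ ≈ 383 W/m²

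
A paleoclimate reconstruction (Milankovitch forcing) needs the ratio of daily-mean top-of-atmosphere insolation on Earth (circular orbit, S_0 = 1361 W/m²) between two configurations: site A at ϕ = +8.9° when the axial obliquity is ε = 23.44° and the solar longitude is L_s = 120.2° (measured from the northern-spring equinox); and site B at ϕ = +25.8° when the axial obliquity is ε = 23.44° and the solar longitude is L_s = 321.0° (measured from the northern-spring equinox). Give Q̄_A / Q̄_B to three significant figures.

Q̄_A / Q̄_B ≈ 1.43

— Configuration A (ϕ=+8.9°):
Solar declination: sin δ = sin ε · sin L_s = sin 23.44° × sin 120.2° = 0.34380, so δ = +20.108°.
cos h₀ = −tan(+8.9°) tan(+20.108°) = -0.0573, h₀ = 1.6282 rad.
Bracket: h₀ sin ϕ sin δ + cos ϕ cos δ sin h₀ = 1.6282×0.15471×0.34380 + 0.98796×0.93904×0.99836 = 0.086603 + 0.926212 = 1.012815.
Q̄ = (S_0/π) × [bracket] = (1361/π) × 1.012815 = 438.77 W/m².
— Configuration B (ϕ=+25.8°):
Solar declination: sin δ = sin ε · sin L_s = sin 23.44° × sin 321.0° = -0.25034, so δ = -14.497°.
cos h₀ = −tan(+25.8°) tan(-14.497°) = 0.1250, h₀ = 1.4455 rad.
Bracket: h₀ sin ϕ sin δ + cos ϕ cos δ sin h₀ = 1.4455×0.43523×-0.25034 + 0.90032×0.96816×0.99216 = -0.157495 + 0.864820 = 0.707325.
Q̄ = (S_0/π) × [bracket] = (1361/π) × 0.707325 = 306.43 W/m².
Ratio Q̄_A / Q̄_B = 438.77 / 306.43 = 1.432.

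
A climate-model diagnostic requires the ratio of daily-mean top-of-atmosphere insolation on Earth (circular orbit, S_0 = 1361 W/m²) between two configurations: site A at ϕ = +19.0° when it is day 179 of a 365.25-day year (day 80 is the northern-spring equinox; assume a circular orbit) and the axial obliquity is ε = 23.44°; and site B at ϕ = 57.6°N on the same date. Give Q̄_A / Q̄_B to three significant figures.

Q̄_A / Q̄_B ≈ 0.953

— Configuration A (ϕ=+19.0°):
Solar longitude: L_s = 360° × (179 − 80)/365.25 = 97.577°.
sin δ = sin 23.44° × sin 97.577° = 0.39432, so δ = +23.223°.
cos h₀ = −tan(+19.0°) tan(+23.223°) = -0.1477, h₀ = 1.7191 rad.
Bracket: h₀ sin ϕ sin δ + cos ϕ cos δ sin h₀ = 1.7191×0.32557×0.39432 + 0.94552×0.91898×0.98903 = 0.220696 + 0.859382 = 1.080078.
Q̄ = (S_0/π) × [bracket] = (1361/π) × 1.080078 = 467.91 W/m².
— Configuration B (ϕ=+57.6°):
cos h₀ = −tan(+57.6°) tan(+23.223°) = -0.6761, h₀ = 2.3133 rad.
Bracket: h₀ sin ϕ sin δ + cos ϕ cos δ sin h₀ = 2.3133×0.84433×0.39432 + 0.53583×0.91898×0.73679 = 0.770181 + 0.362808 = 1.132989.
Q̄ = (S_0/π) × [bracket] = (1361/π) × 1.132989 = 490.83 W/m².
Ratio Q̄_A / Q̄_B = 467.91 / 490.83 = 0.9533.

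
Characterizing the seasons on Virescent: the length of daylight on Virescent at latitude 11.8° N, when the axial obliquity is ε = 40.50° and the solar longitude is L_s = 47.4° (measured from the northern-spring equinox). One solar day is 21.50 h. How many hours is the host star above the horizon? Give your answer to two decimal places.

11.53 h

Solar declination: sin δ = sin ε · sin L_s = sin 40.50° × sin 47.4° = 0.47806, so δ = +28.559°.
cos h₀ = −tan ϕ · tan δ = −tan(+11.8°) × tan(+28.559°) = -0.1137, so h₀ = 1.6847 rad = 96.53°.
Daylight = 2h₀/(2π) × 21.50 h = (1.6847/π) × 21.50 = 11.53 h.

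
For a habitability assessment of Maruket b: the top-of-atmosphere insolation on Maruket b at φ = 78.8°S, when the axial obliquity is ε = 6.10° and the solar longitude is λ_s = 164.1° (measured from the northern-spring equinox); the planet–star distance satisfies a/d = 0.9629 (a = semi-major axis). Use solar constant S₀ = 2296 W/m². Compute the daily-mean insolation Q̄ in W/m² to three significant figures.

Solar declination: sin δ = sin ε · sin λ_s = sin 6.10° × sin 164.1° = 0.02911, so δ = +1.668°.
cos H₀ = −tan(-78.8°) tan(+1.668°) = 0.1471, H₀ = 1.4232 rad.
Bracket: H₀ sin φ sin δ + cos φ cos δ sin H₀ = 1.4232×-0.98096×0.02911 + 0.19423×0.99958×0.98912 = -0.040641 + 0.192036 = 0.151395.
Inverse-square distance factor (a/d)² = 0.9629² = 0.927176.
Q̄ = (S₀/π) × 0.927176 × [bracket] = (2296/π) × 0.927176 × 0.151395 = 102.6 W/m².

Q̄ ≈ 103 W/m²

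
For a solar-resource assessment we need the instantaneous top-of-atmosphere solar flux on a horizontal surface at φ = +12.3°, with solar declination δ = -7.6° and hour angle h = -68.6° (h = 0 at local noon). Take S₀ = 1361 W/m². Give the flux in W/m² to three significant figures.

cos θ_z = sin φ sin δ + cos φ cos δ cos h = -0.028175 + 0.353370 = 0.325195.
Flux = S₀ · cos θ_z = 1361 × 0.325195 = 442.6 W/m².

443 W/m²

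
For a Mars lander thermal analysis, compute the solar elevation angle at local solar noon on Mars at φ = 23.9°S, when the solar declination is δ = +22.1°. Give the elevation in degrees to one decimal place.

At local noon the hour angle is zero, so the zenith angle equals |φ − δ| = |-23.9° − (+22.100°)| = 46.000°.
Elevation = 90° − 46.000° = 44.0°.

44.0°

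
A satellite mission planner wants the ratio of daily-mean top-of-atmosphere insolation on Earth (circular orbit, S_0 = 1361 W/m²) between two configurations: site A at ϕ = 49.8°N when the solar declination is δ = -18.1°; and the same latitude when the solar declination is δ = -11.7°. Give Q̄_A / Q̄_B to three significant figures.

Q̄_A / Q̄_B ≈ 0.704

— Configuration A (ϕ=+49.8°):
cos h₀ = −tan(+49.8°) tan(-18.100°) = 0.3868, h₀ = 1.1737 rad.
Bracket: h₀ sin ϕ sin δ + cos ϕ cos δ sin h₀ = 1.1737×0.76380×-0.31068 + 0.64546×0.95052×0.92217 = -0.278516 + 0.565772 = 0.287256.
Q̄ = (S_0/π) × [bracket] = (1361/π) × 0.287256 = 124.44 W/m².
— Configuration B (ϕ=+49.8°):
cos h₀ = −tan(+49.8°) tan(-11.700°) = 0.2451, h₀ = 1.3232 rad.
Bracket: h₀ sin ϕ sin δ + cos ϕ cos δ sin h₀ = 1.3232×0.76380×-0.20279 + 0.64546×0.97922×0.96951 = -0.204952 + 0.612776 = 0.407824.
Q̄ = (S_0/π) × [bracket] = (1361/π) × 0.407824 = 176.68 W/m².
Ratio Q̄_A / Q̄_B = 124.44 / 176.68 = 0.7043.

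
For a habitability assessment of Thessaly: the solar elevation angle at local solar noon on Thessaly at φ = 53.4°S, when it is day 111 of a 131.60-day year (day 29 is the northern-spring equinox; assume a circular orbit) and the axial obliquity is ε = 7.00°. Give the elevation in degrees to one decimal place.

41.5°

Solar longitude: λ_s = 360° × (111 − 29)/131.60 = 224.316°.
sin δ = sin 7.00° × sin 224.316° = -0.08514, so δ = -4.884°.
At local noon the hour angle is zero, so the zenith angle equals |φ − δ| = |-53.4° − (-4.884°)| = 48.516°.
Elevation = 90° − 48.516° = 41.5°.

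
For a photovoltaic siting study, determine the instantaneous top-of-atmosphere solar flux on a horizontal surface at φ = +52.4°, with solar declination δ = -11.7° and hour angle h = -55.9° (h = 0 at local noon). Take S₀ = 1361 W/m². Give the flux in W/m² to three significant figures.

cos θ_z = sin φ sin δ + cos φ cos δ cos h = -0.160666 + 0.334964 = 0.174298.
Flux = S₀ · cos θ_z = 1361 × 0.174298 = 237.2 W/m².

237 W/m²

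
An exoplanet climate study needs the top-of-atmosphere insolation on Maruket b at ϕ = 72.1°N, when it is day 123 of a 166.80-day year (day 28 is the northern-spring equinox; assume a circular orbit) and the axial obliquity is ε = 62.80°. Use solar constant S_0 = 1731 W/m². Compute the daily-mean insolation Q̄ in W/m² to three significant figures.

Solar longitude: L_s = 360° × (123 − 28)/166.80 = 205.036°.
sin δ = sin 62.80° × sin 205.036° = -0.37639, so δ = -22.110°.
cos h₀ = −tan(+72.1°) tan(-22.110°) = 1.2578 ≥ 1 ⇒ polar night, h₀ = 0 and Q̄ = 0.

Q̄ ≈ 0.00 W/m²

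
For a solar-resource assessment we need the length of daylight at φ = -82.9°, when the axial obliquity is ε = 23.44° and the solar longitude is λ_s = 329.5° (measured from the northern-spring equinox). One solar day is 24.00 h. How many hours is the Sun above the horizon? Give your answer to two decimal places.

24.00 h

Solar declination: sin δ = sin ε · sin λ_s = sin 23.44° × sin 329.5° = -0.20189, so δ = -11.648°.
Sunrise equation: cos H₀ = −tan φ · tan δ = -1.6550 ≤ −1, so the Sun never sets (polar day) and H₀ = π.
Daylight = 2H₀/(2π) × 24.00 h = (3.1416/π) × 24.00 = 24.00 h.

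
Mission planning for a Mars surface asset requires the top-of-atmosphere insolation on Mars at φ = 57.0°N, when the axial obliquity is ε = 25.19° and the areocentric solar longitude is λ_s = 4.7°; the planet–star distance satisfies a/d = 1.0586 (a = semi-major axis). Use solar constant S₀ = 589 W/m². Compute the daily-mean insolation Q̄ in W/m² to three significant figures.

sin δ = sin 25.19° × sin 4.7° = 0.03487, so δ = +1.999°.
cos H₀ = −tan(+57.0°) tan(+1.999°) = -0.0537, H₀ = 1.6246 rad.
Bracket: H₀ sin φ sin δ + cos φ cos δ sin H₀ = 1.6246×0.83867×0.03487 + 0.54464×0.99939×0.99856 = 0.047510 + 0.543524 = 0.591034.
Inverse-square distance factor (a/d)² = 1.0586² = 1.120634.
Q̄ = (S₀/π) × 1.120634 × [bracket] = (589/π) × 1.120634 × 0.591034 = 124.2 W/m².

Q̄ ≈ 124 W/m²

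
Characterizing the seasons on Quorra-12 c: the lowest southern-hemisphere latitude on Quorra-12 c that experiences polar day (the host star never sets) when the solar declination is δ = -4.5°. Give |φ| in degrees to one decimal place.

|φ| = 85.5°

Polar day requires cos H₀ = −tan φ tan δ ≤ −1, i.e. tan φ tan δ ≥ 1.
The boundary is |tan φ| · |tan δ| = 1, so |φ| = 90° − |δ| = 90° − 4.5° = 85.5° in the southern hemisphere.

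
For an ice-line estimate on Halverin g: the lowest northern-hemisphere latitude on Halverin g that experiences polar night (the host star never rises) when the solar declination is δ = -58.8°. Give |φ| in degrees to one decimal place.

Polar night requires cos H₀ = −tan φ tan δ ≥ 1, i.e. tan φ tan δ ≤ −1.
The boundary is |tan φ| · |tan δ| = 1, so |φ| = 90° − |δ| = 90° − 58.8° = 31.2° in the northern hemisphere.

|φ| = 31.2°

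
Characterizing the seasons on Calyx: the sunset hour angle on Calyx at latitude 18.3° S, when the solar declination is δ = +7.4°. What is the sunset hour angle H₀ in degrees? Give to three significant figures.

cos H₀ = −tan φ · tan δ = −tan(-18.3°) × tan(+7.400°) = 0.0430, so H₀ = 1.5278 rad = 87.54°.

H₀ = 87.5°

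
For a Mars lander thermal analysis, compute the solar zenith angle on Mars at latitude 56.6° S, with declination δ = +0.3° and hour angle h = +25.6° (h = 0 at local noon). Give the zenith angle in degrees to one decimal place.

θ_z = 60.5°

cos θ_z = sin ϕ sin δ + cos ϕ cos δ cos h = -0.004371 + 0.496435 = 0.492064.
θ_z = arccos(0.492064) = 60.5°.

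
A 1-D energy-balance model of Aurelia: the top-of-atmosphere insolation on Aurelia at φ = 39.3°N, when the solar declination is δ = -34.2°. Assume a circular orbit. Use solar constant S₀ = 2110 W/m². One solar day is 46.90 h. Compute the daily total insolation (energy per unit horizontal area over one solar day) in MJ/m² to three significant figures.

20.7 MJ/m²

cos H₀ = −tan(+39.3°) tan(-34.200°) = 0.5562, H₀ = 0.9809 rad.
Bracket: H₀ sin φ sin δ + cos φ cos δ sin H₀ = 0.9809×0.63338×-0.56208 + 0.77384×0.82708×0.83102 = -0.349210 + 0.531876 = 0.182666.
Q̄ = (S₀/π) × [bracket] = (2110/π) × 0.182666 = 122.68 W/m².
Daily total = Q̄ × 46.90 h × 3600 s/h = 122.68 × 46.90 × 3600 / 10⁶ = 20.71 MJ/m².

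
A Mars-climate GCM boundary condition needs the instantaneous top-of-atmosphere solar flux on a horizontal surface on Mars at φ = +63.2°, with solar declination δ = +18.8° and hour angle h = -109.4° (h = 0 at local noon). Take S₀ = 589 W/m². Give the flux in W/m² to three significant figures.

cos θ_z = sin φ sin δ + cos φ cos δ cos h = 0.287650 + -0.141774 = 0.145876.
Flux = S₀ · cos θ_z = 589 × 0.145876 = 85.92 W/m².

85.9 W/m²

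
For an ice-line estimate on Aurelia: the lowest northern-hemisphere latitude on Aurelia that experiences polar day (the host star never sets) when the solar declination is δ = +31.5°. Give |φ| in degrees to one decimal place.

|φ| = 58.5°

Polar day requires cos H₀ = −tan φ tan δ ≤ −1, i.e. tan φ tan δ ≥ 1.
The boundary is |tan φ| · |tan δ| = 1, so |φ| = 90° − |δ| = 90° − 31.5° = 58.5° in the northern hemisphere.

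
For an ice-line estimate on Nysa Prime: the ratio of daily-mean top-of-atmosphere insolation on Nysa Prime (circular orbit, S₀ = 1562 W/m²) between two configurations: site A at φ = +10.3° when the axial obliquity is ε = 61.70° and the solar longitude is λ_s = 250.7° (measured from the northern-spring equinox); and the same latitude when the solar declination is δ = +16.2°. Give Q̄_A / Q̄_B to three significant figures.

Q̄_A / Q̄_B ≈ 0.326

— Configuration A (φ=+10.3°):
Solar declination: sin δ = sin ε · sin λ_s = sin 61.70° × sin 250.7° = -0.83100, so δ = -56.201°.
cos H₀ = −tan(+10.3°) tan(-56.201°) = 0.2715, H₀ = 1.2959 rad.
Bracket: H₀ sin φ sin δ + cos φ cos δ sin H₀ = 1.2959×0.17880×-0.83100 + 0.98389×0.55628×0.96244 = -0.192548 + 0.526761 = 0.334213.
Q̄ = (S₀/π) × [bracket] = (1562/π) × 0.334213 = 166.17 W/m².
— Configuration B (φ=+10.3°):
cos H₀ = −tan(+10.3°) tan(+16.200°) = -0.0528, H₀ = 1.6236 rad.
Bracket: H₀ sin φ sin δ + cos φ cos δ sin H₀ = 1.6236×0.17880×0.27899 + 0.98389×0.96029×0.99861 = 0.080991 + 0.943506 = 1.024497.
Q̄ = (S₀/π) × [bracket] = (1562/π) × 1.024497 = 509.38 W/m².
Ratio Q̄_A / Q̄_B = 166.17 / 509.38 = 0.3262.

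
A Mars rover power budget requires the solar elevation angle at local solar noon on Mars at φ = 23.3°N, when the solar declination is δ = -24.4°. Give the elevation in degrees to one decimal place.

42.3°

At local noon the hour angle is zero, so the zenith angle equals |φ − δ| = |+23.3° − (-24.400°)| = 47.700°.
Elevation = 90° − 47.700° = 42.3°.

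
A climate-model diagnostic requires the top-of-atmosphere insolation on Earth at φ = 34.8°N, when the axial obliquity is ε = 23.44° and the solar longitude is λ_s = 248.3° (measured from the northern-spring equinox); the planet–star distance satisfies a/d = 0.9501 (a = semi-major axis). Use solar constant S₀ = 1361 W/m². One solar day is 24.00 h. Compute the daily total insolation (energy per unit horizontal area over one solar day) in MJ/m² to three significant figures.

15.6 MJ/m²

Solar declination: sin δ = sin ε · sin λ_s = sin 23.44° × sin 248.3° = -0.36960, so δ = -21.691°.
cos H₀ = −tan(+34.8°) tan(-21.691°) = 0.2765, H₀ = 1.2907 rad.
Bracket: H₀ sin φ sin δ + cos φ cos δ sin H₀ = 1.2907×0.57071×-0.36960 + 0.82115×0.92919×0.96103 = -0.272253 + 0.733270 = 0.461017.
Inverse-square distance factor (a/d)² = 0.9501² = 0.902690.
Q̄ = (S₀/π) × 0.902690 × [bracket] = (1361/π) × 0.902690 × 0.461017 = 180.29 W/m².
Daily total = Q̄ × 24.00 h × 3600 s/h = 180.29 × 24.00 × 3600 / 10⁶ = 15.58 MJ/m².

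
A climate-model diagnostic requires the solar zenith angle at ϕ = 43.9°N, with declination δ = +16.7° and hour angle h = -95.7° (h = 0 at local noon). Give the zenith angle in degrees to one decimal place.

θ_z = 82.5°

cos θ_z = sin ϕ sin δ + cos ϕ cos δ cos h = 0.199256 + -0.068547 = 0.130709.
θ_z = arccos(0.130709) = 82.5°.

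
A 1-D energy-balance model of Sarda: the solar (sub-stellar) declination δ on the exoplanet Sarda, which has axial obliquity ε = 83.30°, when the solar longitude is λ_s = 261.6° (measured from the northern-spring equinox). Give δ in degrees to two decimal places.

sin δ = sin ε · sin λ_s = sin 83.30° × sin 261.6° = -0.982516.
δ = arcsin(-0.982516) = -79.27°.

δ = -79.27°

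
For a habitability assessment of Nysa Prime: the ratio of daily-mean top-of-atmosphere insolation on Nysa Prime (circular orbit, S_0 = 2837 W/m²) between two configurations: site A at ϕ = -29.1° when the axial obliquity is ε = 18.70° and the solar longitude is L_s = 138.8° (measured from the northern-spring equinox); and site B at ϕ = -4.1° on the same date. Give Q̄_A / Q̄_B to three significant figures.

— Configuration A (ϕ=-29.1°):
Solar declination: sin δ = sin ε · sin L_s = sin 18.70° × sin 138.8° = 0.21118, so δ = +12.192°.
cos h₀ = −tan(-29.1°) tan(+12.192°) = 0.1203, h₀ = 1.4502 rad.
Bracket: h₀ sin ϕ sin δ + cos ϕ cos δ sin h₀ = 1.4502×-0.48634×0.21118 + 0.87377×0.97745×0.99274 = -0.148943 + 0.847866 = 0.698923.
Q̄ = (S_0/π) × [bracket] = (2837/π) × 0.698923 = 631.16 W/m².
— Configuration B (ϕ=-4.1°):
cos h₀ = −tan(-4.1°) tan(+12.192°) = 0.0155, h₀ = 1.5553 rad.
Bracket: h₀ sin ϕ sin δ + cos ϕ cos δ sin h₀ = 1.5553×-0.07150×0.21118 + 0.99744×0.97745×0.99988 = -0.023484 + 0.974831 = 0.951347.
Q̄ = (S_0/π) × [bracket] = (2837/π) × 0.951347 = 859.11 W/m².
Ratio Q̄_A / Q̄_B = 631.16 / 859.11 = 0.7347.

Q̄_A / Q̄_B ≈ 0.735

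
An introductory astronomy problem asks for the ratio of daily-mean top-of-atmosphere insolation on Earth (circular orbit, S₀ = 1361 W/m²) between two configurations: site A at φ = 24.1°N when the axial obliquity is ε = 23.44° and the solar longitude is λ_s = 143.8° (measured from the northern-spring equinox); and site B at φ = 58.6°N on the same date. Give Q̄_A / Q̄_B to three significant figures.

— Configuration A (φ=+24.1°):
Solar declination: sin δ = sin ε · sin λ_s = sin 23.44° × sin 143.8° = 0.23494, so δ = +13.588°.
cos H₀ = −tan(+24.1°) tan(+13.588°) = -0.1081, H₀ = 1.6791 rad.
Bracket: H₀ sin φ sin δ + cos φ cos δ sin H₀ = 1.6791×0.40833×0.23494 + 0.91283×0.97201×0.99414 = 0.161081 + 0.882080 = 1.043161.
Q̄ = (S₀/π) × [bracket] = (1361/π) × 1.043161 = 451.92 W/m².
— Configuration B (φ=+58.6°):
cos H₀ = −tan(+58.6°) tan(+13.588°) = -0.3960, H₀ = 1.9779 rad.
Bracket: H₀ sin φ sin δ + cos φ cos δ sin H₀ = 1.9779×0.85355×0.23494 + 0.52101×0.97201×0.91826 = 0.396634 + 0.465032 = 0.861666.
Q̄ = (S₀/π) × [bracket] = (1361/π) × 0.861666 = 373.29 W/m².
Ratio Q̄_A / Q̄_B = 451.92 / 373.29 = 1.211.

Q̄_A / Q̄_B ≈ 1.21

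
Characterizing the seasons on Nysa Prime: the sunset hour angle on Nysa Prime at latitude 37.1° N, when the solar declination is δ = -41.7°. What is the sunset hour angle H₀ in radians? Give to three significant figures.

H₀ = 0.831 rad

cos H₀ = −tan φ · tan δ = −tan(+37.1°) × tan(-41.700°) = 0.6738, so H₀ = 0.8314 rad = 47.64°.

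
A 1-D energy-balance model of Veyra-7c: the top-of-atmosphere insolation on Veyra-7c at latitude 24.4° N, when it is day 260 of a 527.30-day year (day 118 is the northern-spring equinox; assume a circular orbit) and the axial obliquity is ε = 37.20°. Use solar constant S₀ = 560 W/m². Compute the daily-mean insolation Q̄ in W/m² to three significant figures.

Q̄ ≈ 207 W/m²

Solar longitude: λ_s = 360° × (260 − 118)/527.30 = 96.947°.
sin δ = sin 37.20° × sin 96.947° = 0.60016, so δ = +36.881°.
cos H₀ = −tan(+24.4°) tan(+36.881°) = -0.3404, H₀ = 1.9181 rad.
Bracket: H₀ sin φ sin δ + cos φ cos δ sin H₀ = 1.9181×0.41310×0.60016 + 0.91068×0.79988×0.94030 = 0.475547 + 0.684947 = 1.160494.
Q̄ = (S₀/π) × [bracket] = (560/π) × 1.160494 = 206.9 W/m².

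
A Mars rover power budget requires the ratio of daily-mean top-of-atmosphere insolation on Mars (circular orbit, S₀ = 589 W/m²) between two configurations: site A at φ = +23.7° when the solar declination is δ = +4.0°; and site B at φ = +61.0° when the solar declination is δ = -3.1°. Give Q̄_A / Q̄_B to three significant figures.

Q̄_A / Q̄_B ≈ 2.32

— Configuration A (φ=+23.7°):
cos H₀ = −tan(+23.7°) tan(+4.000°) = -0.0307, H₀ = 1.6015 rad.
Bracket: H₀ sin φ sin δ + cos φ cos δ sin H₀ = 1.6015×0.40195×0.06976 + 0.91566×0.99756×0.99953 = 0.044906 + 0.912996 = 0.957902.
Q̄ = (S₀/π) × [bracket] = (589/π) × 0.957902 = 179.59 W/m².
— Configuration B (φ=+61.0°):
cos H₀ = −tan(+61.0°) tan(-3.100°) = 0.0977, H₀ = 1.4729 rad.
Bracket: H₀ sin φ sin δ + cos φ cos δ sin H₀ = 1.4729×0.87462×-0.05408 + 0.48481×0.99854×0.99522 = -0.069667 + 0.481788 = 0.412121.
Q̄ = (S₀/π) × [bracket] = (589/π) × 0.412121 = 77.266 W/m².
Ratio Q̄_A / Q̄_B = 179.59 / 77.266 = 2.324.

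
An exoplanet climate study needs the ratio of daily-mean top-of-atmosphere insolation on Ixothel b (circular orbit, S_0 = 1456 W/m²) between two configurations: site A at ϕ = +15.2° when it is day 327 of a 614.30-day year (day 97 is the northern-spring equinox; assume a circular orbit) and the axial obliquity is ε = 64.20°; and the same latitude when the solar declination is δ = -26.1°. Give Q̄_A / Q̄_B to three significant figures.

— Configuration A (ϕ=+15.2°):
Solar longitude: L_s = 360° × (327 − 97)/614.30 = 134.788°.
sin δ = sin 64.20° × sin 134.788° = 0.63898, so δ = +39.716°.
cos h₀ = −tan(+15.2°) tan(+39.716°) = -0.2257, h₀ = 1.7984 rad.
Bracket: h₀ sin ϕ sin δ + cos ϕ cos δ sin h₀ = 1.7984×0.26219×0.63898 + 0.96502×0.76923×0.97420 = 0.301293 + 0.723170 = 1.024463.
Q̄ = (S_0/π) × [bracket] = (1456/π) × 1.024463 = 474.80 W/m².
— Configuration B (ϕ=+15.2°):
cos h₀ = −tan(+15.2°) tan(-26.100°) = 0.1331, h₀ = 1.4373 rad.
Bracket: h₀ sin ϕ sin δ + cos ϕ cos δ sin h₀ = 1.4373×0.26219×-0.43994 + 0.96502×0.89803×0.99110 = -0.165789 + 0.858904 = 0.693115.
Q̄ = (S_0/π) × [bracket] = (1456/π) × 0.693115 = 321.23 W/m².
Ratio Q̄_A / Q̄_B = 474.80 / 321.23 = 1.478.

Q̄_A / Q̄_B ≈ 1.48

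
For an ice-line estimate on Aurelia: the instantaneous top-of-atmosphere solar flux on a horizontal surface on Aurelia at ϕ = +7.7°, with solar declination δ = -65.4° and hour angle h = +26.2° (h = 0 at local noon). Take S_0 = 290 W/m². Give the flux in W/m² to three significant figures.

72.0 W/m²

cos θ_z = sin ϕ sin δ + cos ϕ cos δ cos h = -0.121825 + 0.370144 = 0.248319.
Flux = S_0 · cos θ_z = 290 × 0.248319 = 72.01 W/m².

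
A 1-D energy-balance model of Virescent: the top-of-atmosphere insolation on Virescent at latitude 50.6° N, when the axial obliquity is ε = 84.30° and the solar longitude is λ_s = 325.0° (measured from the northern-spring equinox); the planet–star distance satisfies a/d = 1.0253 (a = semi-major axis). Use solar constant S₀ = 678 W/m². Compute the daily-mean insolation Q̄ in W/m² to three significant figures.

Solar declination: sin δ = sin ε · sin λ_s = sin 84.30° × sin 325.0° = -0.57074, so δ = -34.802°.
cos H₀ = −tan(+50.6°) tan(-34.802°) = 0.8462, H₀ = 0.5620 rad.
Bracket: H₀ sin φ sin δ + cos φ cos δ sin H₀ = 0.5620×0.77273×-0.57074 + 0.63473×0.82113×0.53288 = -0.247858 + 0.277735 = 0.029877.
Inverse-square distance factor (a/d)² = 1.0253² = 1.051240.
Q̄ = (S₀/π) × 1.051240 × [bracket] = (678/π) × 1.051240 × 0.029877 = 6.778 W/m².

Q̄ ≈ 6.78 W/m²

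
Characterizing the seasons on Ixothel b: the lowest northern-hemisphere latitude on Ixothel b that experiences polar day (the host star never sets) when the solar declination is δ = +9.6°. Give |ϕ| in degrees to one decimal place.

|ϕ| = 80.4°

Polar day requires cos h₀ = −tan ϕ tan δ ≤ −1, i.e. tan ϕ tan δ ≥ 1.
The boundary is |tan ϕ| · |tan δ| = 1, so |ϕ| = 90° − |δ| = 90° − 9.6° = 80.4° in the northern hemisphere.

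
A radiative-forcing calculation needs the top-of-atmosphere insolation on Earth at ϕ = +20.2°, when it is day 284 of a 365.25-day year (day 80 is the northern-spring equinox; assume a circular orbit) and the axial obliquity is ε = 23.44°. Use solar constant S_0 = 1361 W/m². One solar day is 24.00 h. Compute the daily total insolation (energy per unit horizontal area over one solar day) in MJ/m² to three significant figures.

Solar longitude: L_s = 360° × (284 − 80)/365.25 = 201.068°.
sin δ = sin 23.44° × sin 201.068° = -0.14299, so δ = -8.221°.
cos h₀ = −tan(+20.2°) tan(-8.221°) = 0.0532, h₀ = 1.5176 rad.
Bracket: h₀ sin ϕ sin δ + cos ϕ cos δ sin h₀ = 1.5176×0.34530×-0.14299 + 0.93849×0.98972×0.99859 = -0.074931 + 0.927533 = 0.852602.
Q̄ = (S_0/π) × [bracket] = (1361/π) × 0.852602 = 369.36 W/m².
Daily total = Q̄ × 24.00 h × 3600 s/h = 369.36 × 24.00 × 3600 / 10⁶ = 31.91 MJ/m².

31.9 MJ/m²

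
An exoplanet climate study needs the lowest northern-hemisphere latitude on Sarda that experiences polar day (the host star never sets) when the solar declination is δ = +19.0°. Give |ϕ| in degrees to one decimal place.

Polar day requires cos h₀ = −tan ϕ tan δ ≤ −1, i.e. tan ϕ tan δ ≥ 1.
The boundary is |tan ϕ| · |tan δ| = 1, so |ϕ| = 90° − |δ| = 90° − 19.0° = 71.0° in the northern hemisphere.

|ϕ| = 71.0°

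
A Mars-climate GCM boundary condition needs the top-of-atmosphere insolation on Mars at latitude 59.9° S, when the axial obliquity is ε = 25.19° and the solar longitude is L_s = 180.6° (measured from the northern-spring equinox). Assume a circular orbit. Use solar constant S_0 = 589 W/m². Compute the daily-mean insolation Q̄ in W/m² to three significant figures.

Q̄ ≈ 95.2 W/m²

Solar declination: sin δ = sin ε · sin L_s = sin 25.19° × sin 180.6° = -0.00446, so δ = -0.255°.
cos h₀ = −tan(-59.9°) tan(-0.255°) = -0.0077, h₀ = 1.5785 rad.
Bracket: h₀ sin ϕ sin δ + cos ϕ cos δ sin h₀ = 1.5785×-0.86515×-0.00446 + 0.50151×0.99999×0.99997 = 0.006091 + 0.501490 = 0.507581.
Q̄ = (S_0/π) × [bracket] = (589/π) × 0.507581 = 95.16 W/m².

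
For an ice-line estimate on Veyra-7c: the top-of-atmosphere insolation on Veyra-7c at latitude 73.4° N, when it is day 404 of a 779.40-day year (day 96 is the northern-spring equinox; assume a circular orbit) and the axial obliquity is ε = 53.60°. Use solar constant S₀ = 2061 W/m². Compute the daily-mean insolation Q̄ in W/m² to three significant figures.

Q̄ ≈ 973 W/m²

Solar longitude: λ_s = 360° × (404 − 96)/779.40 = 142.263°.
sin δ = sin 53.60° × sin 142.263° = 0.49262, so δ = +29.513°.
cos H₀ = −tan(+73.4°) tan(+29.513°) = -1.8989 ≤ −1 ⇒ polar day, H₀ = π.
Bracket: H₀ sin φ sin δ + cos φ cos δ sin H₀ = 3.1416×0.95832×0.49262 + 0.28569×0.87024×0.00000 = 1.483110 + 0.000000 = 1.483110.
Q̄ = (S₀/π) × [bracket] = (2061/π) × 1.483110 = 973.0 W/m².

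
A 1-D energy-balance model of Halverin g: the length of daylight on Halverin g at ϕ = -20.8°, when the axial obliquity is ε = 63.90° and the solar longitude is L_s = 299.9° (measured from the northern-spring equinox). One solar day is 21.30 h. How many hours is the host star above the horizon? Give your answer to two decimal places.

13.98 h

Solar declination: sin δ = sin ε · sin L_s = sin 63.90° × sin 299.9° = -0.77850, so δ = -51.123°.
cos h₀ = −tan ϕ · tan δ = −tan(-20.8°) × tan(-51.123°) = -0.4712, so h₀ = 2.0614 rad = 118.11°.
Daylight = 2h₀/(2π) × 21.30 h = (2.0614/π) × 21.30 = 13.98 h.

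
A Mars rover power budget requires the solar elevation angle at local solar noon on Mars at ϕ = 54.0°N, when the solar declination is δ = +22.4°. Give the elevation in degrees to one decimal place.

At local noon the hour angle is zero, so the zenith angle equals |ϕ − δ| = |+54.0° − (+22.400°)| = 31.600°.
Elevation = 90° − 31.600° = 58.4°.

58.4°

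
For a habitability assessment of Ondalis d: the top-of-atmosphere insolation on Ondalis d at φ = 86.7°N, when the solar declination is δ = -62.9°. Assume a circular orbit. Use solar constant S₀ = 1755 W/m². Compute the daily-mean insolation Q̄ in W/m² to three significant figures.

cos H₀ = −tan(+86.7°) tan(-62.900°) = 33.8915 ≥ 1 ⇒ polar night, H₀ = 0 and Q̄ = 0.

Q̄ ≈ 0.00 W/m²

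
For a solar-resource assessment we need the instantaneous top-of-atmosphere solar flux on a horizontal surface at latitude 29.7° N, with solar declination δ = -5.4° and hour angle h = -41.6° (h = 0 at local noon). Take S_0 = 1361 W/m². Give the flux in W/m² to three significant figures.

817 W/m²

cos θ_z = sin ϕ sin δ + cos ϕ cos δ cos h = -0.046627 + 0.646678 = 0.600051.
Flux = S_0 · cos θ_z = 1361 × 0.600051 = 816.7 W/m².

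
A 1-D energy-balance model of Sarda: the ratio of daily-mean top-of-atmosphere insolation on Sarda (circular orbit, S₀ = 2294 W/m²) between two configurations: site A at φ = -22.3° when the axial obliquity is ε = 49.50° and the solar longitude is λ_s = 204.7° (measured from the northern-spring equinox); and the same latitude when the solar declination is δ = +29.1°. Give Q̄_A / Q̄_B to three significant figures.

— Configuration A (φ=-22.3°):
Solar declination: sin δ = sin ε · sin λ_s = sin 49.50° × sin 204.7° = -0.31775, so δ = -18.527°.
cos H₀ = −tan(-22.3°) tan(-18.527°) = -0.1374, H₀ = 1.7087 rad.
Bracket: H₀ sin φ sin δ + cos φ cos δ sin H₀ = 1.7087×-0.37946×-0.31775 + 0.92521×0.94817×0.99051 = 0.206024 + 0.868931 = 1.074955.
Q̄ = (S₀/π) × [bracket] = (2294/π) × 1.074955 = 784.94 W/m².
— Configuration B (φ=-22.3°):
cos H₀ = −tan(-22.3°) tan(+29.100°) = 0.2283, H₀ = 1.3405 rad.
Bracket: H₀ sin φ sin δ + cos φ cos δ sin H₀ = 1.3405×-0.37946×0.48634 + 0.92521×0.87377×0.97360 = -0.247385 + 0.787078 = 0.539693.
Q̄ = (S₀/π) × [bracket] = (2294/π) × 0.539693 = 394.09 W/m².
Ratio Q̄_A / Q̄_B = 784.94 / 394.09 = 1.992.

Q̄_A / Q̄_B ≈ 1.99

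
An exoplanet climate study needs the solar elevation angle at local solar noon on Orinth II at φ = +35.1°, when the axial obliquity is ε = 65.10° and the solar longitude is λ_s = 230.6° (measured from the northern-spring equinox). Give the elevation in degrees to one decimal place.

10.4°

Solar declination: sin δ = sin ε · sin λ_s = sin 65.10° × sin 230.6° = -0.70090, so δ = -44.500°.
At local noon the hour angle is zero, so the zenith angle equals |φ − δ| = |+35.1° − (-44.500°)| = 79.600°.
Elevation = 90° − 79.600° = 10.4°.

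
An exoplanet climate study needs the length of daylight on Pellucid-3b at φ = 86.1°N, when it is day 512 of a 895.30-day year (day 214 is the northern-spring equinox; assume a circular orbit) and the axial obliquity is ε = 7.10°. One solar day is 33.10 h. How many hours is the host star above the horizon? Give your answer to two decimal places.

Solar longitude: λ_s = 360° × (512 − 214)/895.30 = 119.826°.
sin δ = sin 7.10° × sin 119.826° = 0.10723, so δ = +6.156°.
Sunrise equation: cos H₀ = −tan φ · tan δ = -1.5820 ≤ −1, so the host star never sets (polar day) and H₀ = π.
Daylight = 2H₀/(2π) × 33.10 h = (3.1416/π) × 33.10 = 33.10 h.

33.10 h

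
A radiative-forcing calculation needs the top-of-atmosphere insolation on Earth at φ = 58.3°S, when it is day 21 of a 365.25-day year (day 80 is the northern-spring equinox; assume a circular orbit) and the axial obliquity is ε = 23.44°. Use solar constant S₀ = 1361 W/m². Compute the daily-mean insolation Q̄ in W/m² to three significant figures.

Solar longitude: λ_s = 360° × (21 − 80)/365.25 = -58.152°, i.e. -58.152° + 360° = 301.848°.
sin δ = sin 23.44° × sin 301.848° = -0.33790, so δ = -19.749°.
cos H₀ = −tan(-58.3°) tan(-19.749°) = -0.5813, H₀ = 2.1911 rad.
Bracket: H₀ sin φ sin δ + cos φ cos δ sin H₀ = 2.1911×-0.85081×-0.33790 + 0.52547×0.94118×0.81369 = 0.629916 + 0.402420 = 1.032336.
Q̄ = (S₀/π) × [bracket] = (1361/π) × 1.032336 = 447.2 W/m².

Q̄ ≈ 447 W/m²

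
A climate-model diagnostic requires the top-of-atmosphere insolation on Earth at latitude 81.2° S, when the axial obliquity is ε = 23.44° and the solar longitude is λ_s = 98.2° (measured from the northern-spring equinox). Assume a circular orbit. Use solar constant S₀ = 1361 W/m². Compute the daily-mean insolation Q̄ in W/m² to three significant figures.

Q̄ ≈ 0.00 W/m²

Solar declination: sin δ = sin ε · sin λ_s = sin 23.44° × sin 98.2° = 0.39372, so δ = +23.186°.
cos H₀ = −tan(-81.2°) tan(+23.186°) = 2.7668 ≥ 1 ⇒ polar night, H₀ = 0 and Q̄ = 0.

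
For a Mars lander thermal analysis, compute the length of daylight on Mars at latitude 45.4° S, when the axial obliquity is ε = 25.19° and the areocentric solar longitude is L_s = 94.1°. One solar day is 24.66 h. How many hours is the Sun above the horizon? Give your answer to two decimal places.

8.44 h

sin δ = sin 25.19° × sin 94.1° = 0.42453, so δ = +25.121°.
cos h₀ = −tan ϕ · tan δ = −tan(-45.4°) × tan(+25.121°) = 0.4755, so h₀ = 1.0753 rad = 61.61°.
Daylight = 2h₀/(2π) × 24.66 h = (1.0753/π) × 24.66 = 8.44 h.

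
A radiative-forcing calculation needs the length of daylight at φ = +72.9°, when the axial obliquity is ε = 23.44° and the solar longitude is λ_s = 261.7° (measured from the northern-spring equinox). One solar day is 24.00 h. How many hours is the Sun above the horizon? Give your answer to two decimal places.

0.00 h

Solar declination: sin δ = sin ε · sin λ_s = sin 23.44° × sin 261.7° = -0.39362, so δ = -23.180°.
cos H₀ = −tan φ · tan δ = 1.3918 ≥ 1, so the Sun never rises (polar night) and H₀ = 0.
Daylight = 2H₀/(2π) × 24.00 h = (0.0000/π) × 24.00 = 0.00 h.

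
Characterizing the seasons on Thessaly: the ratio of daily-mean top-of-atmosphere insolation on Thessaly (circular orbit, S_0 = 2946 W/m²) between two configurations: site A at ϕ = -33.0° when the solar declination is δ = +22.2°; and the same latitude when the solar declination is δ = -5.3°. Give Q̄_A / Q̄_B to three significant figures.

— Configuration A (ϕ=-33.0°):
cos h₀ = −tan(-33.0°) tan(+22.200°) = 0.2650, h₀ = 1.3026 rad.
Bracket: h₀ sin ϕ sin δ + cos ϕ cos δ sin h₀ = 1.3026×-0.54464×0.37784 + 0.83867×0.92587×0.96424 = -0.268058 + 0.748732 = 0.480674.
Q̄ = (S_0/π) × [bracket] = (2946/π) × 0.480674 = 450.75 W/m².
— Configuration B (ϕ=-33.0°):
cos h₀ = −tan(-33.0°) tan(-5.300°) = -0.0602, h₀ = 1.6311 rad.
Bracket: h₀ sin ϕ sin δ + cos ϕ cos δ sin h₀ = 1.6311×-0.54464×-0.09237 + 0.83867×0.99572×0.99818 = 0.082058 + 0.833561 = 0.915619.
Q̄ = (S_0/π) × [bracket] = (2946/π) × 0.915619 = 858.61 W/m².
Ratio Q̄_A / Q̄_B = 450.75 / 858.61 = 0.5250.

Q̄_A / Q̄_B ≈ 0.525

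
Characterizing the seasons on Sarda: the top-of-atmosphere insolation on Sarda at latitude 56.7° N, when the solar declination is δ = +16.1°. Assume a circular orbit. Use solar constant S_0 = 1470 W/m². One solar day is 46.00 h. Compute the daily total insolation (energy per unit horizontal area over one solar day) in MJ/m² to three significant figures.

cos h₀ = −tan(+56.7°) tan(+16.100°) = -0.4394, h₀ = 2.0257 rad.
Bracket: h₀ sin ϕ sin δ + cos ϕ cos δ sin h₀ = 2.0257×0.83581×0.27731 + 0.54902×0.96078×0.89829 = 0.469514 + 0.473837 = 0.943351.
Q̄ = (S_0/π) × [bracket] = (1470/π) × 0.943351 = 441.41 W/m².
Daily total = Q̄ × 46.00 h × 3600 s/h = 441.41 × 46.00 × 3600 / 10⁶ = 73.10 MJ/m².

73.1 MJ/m²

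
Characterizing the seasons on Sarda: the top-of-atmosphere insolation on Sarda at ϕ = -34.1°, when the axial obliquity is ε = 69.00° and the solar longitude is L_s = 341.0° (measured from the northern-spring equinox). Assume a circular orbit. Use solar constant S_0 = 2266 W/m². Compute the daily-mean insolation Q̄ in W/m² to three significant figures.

Solar declination: sin δ = sin ε · sin L_s = sin 69.00° × sin 341.0° = -0.30394, so δ = -17.695°.
cos h₀ = −tan(-34.1°) tan(-17.695°) = -0.2160, h₀ = 1.7885 rad.
Bracket: h₀ sin ϕ sin δ + cos ϕ cos δ sin h₀ = 1.7885×-0.56064×-0.30394 + 0.82806×0.95269×0.97639 = 0.304762 + 0.770259 = 1.075021.
Q̄ = (S_0/π) × [bracket] = (2266/π) × 1.075021 = 775.4 W/m².

Q̄ ≈ 775 W/m²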